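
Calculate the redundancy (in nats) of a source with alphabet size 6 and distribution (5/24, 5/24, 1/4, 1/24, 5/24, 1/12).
0.1253 nats

Redundancy measures how far a source is from maximum entropy:
R = H_max - H(X)

Maximum entropy for 6 symbols: H_max = log_e(6) = 1.7918 nats
Actual entropy: H(X) = 1.6665 nats
Redundancy: R = 1.7918 - 1.6665 = 0.1253 nats

This redundancy represents potential for compression: the source could be compressed by 0.1253 nats per symbol.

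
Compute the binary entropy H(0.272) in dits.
0.2542 dits

The binary entropy function is:
H(p) = -p log(p) - (1-p) log(1-p)

H(0.272) = -0.272 × log_10(0.272) - 0.728 × log_10(0.728)
H(0.272) = 0.2542 dits

Note: Binary entropy is maximized at p=0.5 (H=1 bit) and minimized at p=0 or p=1 (H=0).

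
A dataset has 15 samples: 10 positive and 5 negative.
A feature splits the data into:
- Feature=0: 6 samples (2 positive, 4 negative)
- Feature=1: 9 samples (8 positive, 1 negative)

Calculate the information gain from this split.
0.2490 bits

Information Gain = H(Y) - H(Y|Feature)

Before split:
P(positive) = 10/15 = 0.6667
H(Y) = 0.9183 bits

After split:
Feature=0: H = 0.9183 bits (weight = 6/15)
Feature=1: H = 0.5033 bits (weight = 9/15)
H(Y|Feature) = (6/15)×0.9183 + (9/15)×0.5033 = 0.6693 bits

Information Gain = 0.9183 - 0.6693 = 0.2490 bits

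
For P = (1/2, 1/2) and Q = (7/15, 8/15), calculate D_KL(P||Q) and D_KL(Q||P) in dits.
D_KL(P||Q) = 0.0010, D_KL(Q||P) = 0.0010

KL divergence is not symmetric: D_KL(P||Q) ≠ D_KL(Q||P) in general.

D_KL(P||Q) = 0.0010 dits
D_KL(Q||P) = 0.0010 dits

In this case they happen to be equal (to 4 decimal places).

This asymmetry is why KL divergence is not a true distance metric.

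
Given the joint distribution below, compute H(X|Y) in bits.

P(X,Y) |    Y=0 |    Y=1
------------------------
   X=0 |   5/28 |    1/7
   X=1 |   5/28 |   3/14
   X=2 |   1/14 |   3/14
1.5279 bits

Using the chain rule: H(X|Y) = H(X,Y) - H(Y)

First, compute H(X,Y) = 2.5131 bits

Marginal P(Y) = (3/7, 4/7)
H(Y) = 0.9852 bits

H(X|Y) = H(X,Y) - H(Y) = 2.5131 - 0.9852 = 1.5279 bits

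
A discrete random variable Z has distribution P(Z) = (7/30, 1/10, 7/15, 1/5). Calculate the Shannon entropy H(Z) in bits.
1.7996 bits

Shannon entropy is H(X) = -Σ p(x) log p(x).

For P = (7/30, 1/10, 7/15, 1/5):
H = -7/30 × log_2(7/30) -1/10 × log_2(1/10) -7/15 × log_2(7/15) -1/5 × log_2(1/5)
H = 1.7996 bits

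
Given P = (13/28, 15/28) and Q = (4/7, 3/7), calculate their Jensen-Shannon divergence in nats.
0.0058 nats

Jensen-Shannon divergence is:
JSD(P||Q) = 0.5 × D_KL(P||M) + 0.5 × D_KL(Q||M)
where M = 0.5 × (P + Q) is the mixture distribution.

M = 0.5 × (13/28, 15/28) + 0.5 × (4/7, 3/7) = (0.517857, 0.482143)

D_KL(P||M) = 0.0057 nats
D_KL(Q||M) = 0.0058 nats

JSD(P||Q) = 0.5 × 0.0057 + 0.5 × 0.0058 = 0.0058 nats

Unlike KL divergence, JSD is symmetric and bounded: 0 ≤ JSD ≤ log(2).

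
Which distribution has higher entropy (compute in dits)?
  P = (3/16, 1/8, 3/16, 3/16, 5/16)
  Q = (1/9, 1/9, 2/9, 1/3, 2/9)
P

Computing entropies in dits:
H(P) = 0.6797
H(Q) = 0.6614

Distribution P has higher entropy.

Intuition: The distribution closer to uniform (more spread out) has higher entropy.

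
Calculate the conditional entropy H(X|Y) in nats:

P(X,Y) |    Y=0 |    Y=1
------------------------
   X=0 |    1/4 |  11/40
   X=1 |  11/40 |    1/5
0.6866 nats

Using the chain rule: H(X|Y) = H(X,Y) - H(Y)

First, compute H(X,Y) = 1.3785 nats

Marginal P(Y) = (21/40, 19/40)
H(Y) = 0.6919 nats

H(X|Y) = H(X,Y) - H(Y) = 1.3785 - 0.6919 = 0.6866 nats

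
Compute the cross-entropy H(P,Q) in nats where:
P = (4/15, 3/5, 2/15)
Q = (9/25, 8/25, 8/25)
1.1080 nats

Cross-entropy: H(P,Q) = -Σ p(x) log q(x)

Alternatively: H(P,Q) = H(P) + D_KL(P||Q)
H(P) = 0.9276 nats
D_KL(P||Q) = 0.1804 nats

H(P,Q) = 0.9276 + 0.1804 = 1.1080 nats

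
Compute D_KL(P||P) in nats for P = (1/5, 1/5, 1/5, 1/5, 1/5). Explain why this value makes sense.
0.0000 nats

KL divergence satisfies the Gibbs inequality: D_KL(P||Q) ≥ 0 for all distributions P, Q.

D_KL(P||Q) = Σ p(x) log(p(x)/q(x))
Each term is p(x) × log_e(p(x)/p(x)) = p(x) × log_e(1) = 0, so the sum is 0.
D_KL(P||Q) = 0.0000 nats

When P = Q, the KL divergence is exactly 0, as there is no 'divergence' between identical distributions.

This non-negativity is a fundamental property: relative entropy cannot be negative because it measures how different Q is from P.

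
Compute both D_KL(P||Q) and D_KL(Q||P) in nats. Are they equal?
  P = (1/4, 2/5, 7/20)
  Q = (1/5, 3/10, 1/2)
D_KL(P||Q) = 0.0460, D_KL(Q||P) = 0.0474

KL divergence is not symmetric: D_KL(P||Q) ≠ D_KL(Q||P) in general.

D_KL(P||Q) = 0.0460 nats
D_KL(Q||P) = 0.0474 nats

No, they are not equal!

This asymmetry is why KL divergence is not a true distance metric.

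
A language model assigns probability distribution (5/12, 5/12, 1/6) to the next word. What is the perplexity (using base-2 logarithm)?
2.7960

Perplexity is 2^H (or exp(H) for natural log).

First, H = -Σ p log p = 1.4834 bits
Perplexity = 2^1.4834 = 2.7960

Interpretation: The model's uncertainty is equivalent to choosing uniformly among 2.8 options.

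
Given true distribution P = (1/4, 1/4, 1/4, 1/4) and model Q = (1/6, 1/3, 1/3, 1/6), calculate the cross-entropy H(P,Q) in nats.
1.4452 nats

Cross-entropy: H(P,Q) = -Σ p(x) log q(x)

Alternatively: H(P,Q) = H(P) + D_KL(P||Q)
H(P) = 1.3863 nats
D_KL(P||Q) = 0.0589 nats

H(P,Q) = 1.3863 + 0.0589 = 1.4452 nats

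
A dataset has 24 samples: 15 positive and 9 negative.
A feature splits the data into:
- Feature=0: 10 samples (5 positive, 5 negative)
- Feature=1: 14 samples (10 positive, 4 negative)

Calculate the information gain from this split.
0.0343 bits

Information Gain = H(Y) - H(Y|Feature)

Before split:
P(positive) = 15/24 = 0.6250
H(Y) = 0.9544 bits

After split:
Feature=0: H = 1.0000 bits (weight = 10/24)
Feature=1: H = 0.8631 bits (weight = 14/24)
H(Y|Feature) = (10/24)×1.0000 + (14/24)×0.8631 = 0.9202 bits

Information Gain = 0.9544 - 0.9202 = 0.0343 bits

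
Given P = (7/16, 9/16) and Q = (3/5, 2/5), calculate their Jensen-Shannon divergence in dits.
0.0058 dits

Jensen-Shannon divergence is:
JSD(P||Q) = 0.5 × D_KL(P||M) + 0.5 × D_KL(Q||M)
where M = 0.5 × (P + Q) is the mixture distribution.

M = 0.5 × (7/16, 9/16) + 0.5 × (3/5, 2/5) = (0.51875, 0.48125)

D_KL(P||M) = 0.0057 dits
D_KL(Q||M) = 0.0058 dits

JSD(P||Q) = 0.5 × 0.0057 + 0.5 × 0.0058 = 0.0058 dits

Unlike KL divergence, JSD is symmetric and bounded: 0 ≤ JSD ≤ log(2).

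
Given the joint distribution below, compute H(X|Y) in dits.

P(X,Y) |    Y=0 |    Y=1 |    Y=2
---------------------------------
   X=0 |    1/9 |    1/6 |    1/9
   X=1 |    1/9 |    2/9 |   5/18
0.2833 dits

Using the chain rule: H(X|Y) = H(X,Y) - H(Y)

First, compute H(X,Y) = 0.7475 dits

Marginal P(Y) = (2/9, 7/18, 7/18)
H(Y) = 0.4642 dits

H(X|Y) = H(X,Y) - H(Y) = 0.7475 - 0.4642 = 0.2833 dits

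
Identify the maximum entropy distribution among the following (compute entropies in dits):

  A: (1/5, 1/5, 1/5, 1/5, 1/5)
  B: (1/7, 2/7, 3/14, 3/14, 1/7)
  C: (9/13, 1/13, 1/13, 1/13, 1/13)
A

For a discrete distribution over n outcomes, entropy is maximized by the uniform distribution.

Computing entropies:
H(A) = 0.6990 dits
H(B) = 0.6836 dits
H(C) = 0.4533 dits

The uniform distribution (where all probabilities equal 1/5) achieves the maximum entropy of log_10(5) = 0.6990 dits.

Distribution A has the highest entropy.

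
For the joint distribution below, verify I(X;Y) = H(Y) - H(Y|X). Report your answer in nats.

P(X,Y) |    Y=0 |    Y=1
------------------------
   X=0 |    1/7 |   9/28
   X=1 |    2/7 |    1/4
I(X;Y) = 0.0262 nats

Mutual information has multiple equivalent forms:
- I(X;Y) = H(X) - H(X|Y)
- I(X;Y) = H(Y) - H(Y|X)
- I(X;Y) = H(X) + H(Y) - H(X,Y)

Computing all quantities:
H(X) = 0.6906, H(Y) = 0.6829, H(X,Y) = 1.3473
H(X|Y) = 0.6644, H(Y|X) = 0.6567

Verification:
H(X) - H(X|Y) = 0.6906 - 0.6644 = 0.0262
H(Y) - H(Y|X) = 0.6829 - 0.6567 = 0.0262
H(X) + H(Y) - H(X,Y) = 0.6906 + 0.6829 - 1.3473 = 0.0262

All forms give I(X;Y) = 0.0262 nats. ✓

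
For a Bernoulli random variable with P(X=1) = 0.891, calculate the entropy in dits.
0.1496 dits

The binary entropy function is:
H(p) = -p log(p) - (1-p) log(1-p)

H(0.891) = -0.891 × log_10(0.891) - 0.109 × log_10(0.109)
H(0.891) = 0.1496 dits

Note: Binary entropy is maximized at p=0.5 (H=1 bit) and minimized at p=0 or p=1 (H=0).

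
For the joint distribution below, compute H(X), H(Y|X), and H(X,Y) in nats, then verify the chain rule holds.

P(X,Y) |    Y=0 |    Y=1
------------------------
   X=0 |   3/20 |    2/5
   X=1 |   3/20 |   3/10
H(X,Y) = 1.2968, H(X) = 0.6881, H(Y|X) = 0.6087 (all in nats)

Chain rule: H(X,Y) = H(X) + H(Y|X)

Left side — joint entropy directly:
H(X,Y) = -Σ p(x,y) log p(x,y) = 1.2968 nats

Right side — compute H(Y|X) from the conditional distributions:
P(X) = (11/20, 9/20), so H(X) = 0.6881 nats
H(Y|X) = Σ_x P(X=x) · H(Y|X=x):
  P(Y|X=0) = (3/11, 8/11), H(Y|X=0) = 0.5860, weight P(X=0) = 11/20
  P(Y|X=1) = (1/3, 2/3), H(Y|X=1) = 0.6365, weight P(X=1) = 9/20
H(Y|X) = 0.6087 nats

H(X) + H(Y|X) = 0.6881 + 0.6087 = 1.2968 nats

Both sides equal 1.2968 nats. ✓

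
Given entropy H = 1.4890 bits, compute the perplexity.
2.8069

Perplexity is 2^H (or exp(H) for natural log).

H = 1.4890 bits
Perplexity = 2^1.4890 = 2.8069

Interpretation: The model's uncertainty is equivalent to choosing uniformly among 2.8 options.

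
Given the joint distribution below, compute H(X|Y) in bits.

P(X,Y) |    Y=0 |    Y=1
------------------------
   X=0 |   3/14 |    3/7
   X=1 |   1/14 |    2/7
0.9253 bits

Using the chain rule: H(X|Y) = H(X,Y) - H(Y)

First, compute H(X,Y) = 1.7885 bits

Marginal P(Y) = (2/7, 5/7)
H(Y) = 0.8631 bits

H(X|Y) = H(X,Y) - H(Y) = 1.7885 - 0.8631 = 0.9253 bits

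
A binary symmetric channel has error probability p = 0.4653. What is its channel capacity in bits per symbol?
0.0035 bits

For a binary symmetric channel (BSC) with error probability p:
Capacity C = 1 - H(p) bits per symbol

where H(p) = -p log₂(p) - (1-p) log₂(1-p) is the binary entropy function.

H(0.4653) = 0.9965 bits
C = 1 - 0.9965 = 0.0035 bits per symbol

This means we can reliably transmit up to 0.0035 bits of information per channel use.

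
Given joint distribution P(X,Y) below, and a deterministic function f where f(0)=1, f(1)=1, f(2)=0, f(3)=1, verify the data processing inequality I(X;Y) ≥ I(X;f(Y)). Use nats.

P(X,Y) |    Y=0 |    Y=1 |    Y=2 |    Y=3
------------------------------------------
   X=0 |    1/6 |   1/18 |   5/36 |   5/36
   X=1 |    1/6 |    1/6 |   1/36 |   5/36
I(X;Y) = 0.0695, I(X;f(Y)) = 0.0479, inequality holds: 0.0695 ≥ 0.0479

Data Processing Inequality: For any Markov chain X → Y → Z, we have I(X;Y) ≥ I(X;Z).

Here Z = f(Y) is a deterministic function of Y, forming X → Y → Z.

Original I(X;Y) = 0.0695 nats

After applying f:
P(X,Z) where Z=f(Y):
- P(X,Z=0) = P(X,Y=2)
- P(X,Z=1) = P(X,Y=0) + P(X,Y=1) + P(X,Y=3)

I(X;Z) = I(X;f(Y)) = 0.0479 nats

Verification: 0.0695 ≥ 0.0479 ✓

Information cannot be created by processing; the function f can only lose information about X.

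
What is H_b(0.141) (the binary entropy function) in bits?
0.5869 bits

The binary entropy function is:
H(p) = -p log(p) - (1-p) log(1-p)

H(0.141) = -0.141 × log_2(0.141) - 0.859 × log_2(0.859)
H(0.141) = 0.5869 bits

Note: Binary entropy is maximized at p=0.5 (H=1 bit) and minimized at p=0 or p=1 (H=0).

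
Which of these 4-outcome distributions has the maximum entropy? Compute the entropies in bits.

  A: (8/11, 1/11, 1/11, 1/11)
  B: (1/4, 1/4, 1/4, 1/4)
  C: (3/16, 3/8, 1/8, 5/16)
B

For a discrete distribution over n outcomes, entropy is maximized by the uniform distribution.

Computing entropies:
H(A) = 1.2776 bits
H(B) = 2.0000 bits
H(C) = 1.8829 bits

The uniform distribution (where all probabilities equal 1/4) achieves the maximum entropy of log_2(4) = 2.0000 bits.

Distribution B has the highest entropy.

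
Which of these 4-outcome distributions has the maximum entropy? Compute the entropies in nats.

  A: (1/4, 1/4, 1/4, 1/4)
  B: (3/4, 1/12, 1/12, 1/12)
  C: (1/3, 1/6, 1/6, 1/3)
A

For a discrete distribution over n outcomes, entropy is maximized by the uniform distribution.

Computing entropies:
H(A) = 1.3863 nats
H(B) = 0.8370 nats
H(C) = 1.3297 nats

The uniform distribution (where all probabilities equal 1/4) achieves the maximum entropy of log_e(4) = 1.3863 nats.

Distribution A has the highest entropy.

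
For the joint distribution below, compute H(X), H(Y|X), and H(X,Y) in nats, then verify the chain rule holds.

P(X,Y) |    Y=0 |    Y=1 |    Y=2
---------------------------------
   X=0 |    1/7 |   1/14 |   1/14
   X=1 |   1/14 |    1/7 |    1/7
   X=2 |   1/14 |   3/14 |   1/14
H(X,Y) = 2.1066, H(X) = 1.0934, H(Y|X) = 1.0132 (all in nats)

Chain rule: H(X,Y) = H(X) + H(Y|X)

Left side — joint entropy directly:
H(X,Y) = -Σ p(x,y) log p(x,y) = 2.1066 nats

Right side — compute H(Y|X) from the conditional distributions:
P(X) = (2/7, 5/14, 5/14), so H(X) = 1.0934 nats
H(Y|X) = Σ_x P(X=x) · H(Y|X=x):
  P(Y|X=0) = (1/2, 1/4, 1/4), H(Y|X=0) = 1.0397, weight P(X=0) = 2/7
  P(Y|X=1) = (1/5, 2/5, 2/5), H(Y|X=1) = 1.0549, weight P(X=1) = 5/14
  P(Y|X=2) = (1/5, 3/5, 1/5), H(Y|X=2) = 0.9503, weight P(X=2) = 5/14
H(Y|X) = 1.0132 nats

H(X) + H(Y|X) = 1.0934 + 1.0132 = 2.1066 nats

Both sides equal 2.1066 nats. ✓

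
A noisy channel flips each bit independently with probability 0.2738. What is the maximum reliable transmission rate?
0.1531 bits

For a binary symmetric channel (BSC) with error probability p:
Capacity C = 1 - H(p) bits per symbol

where H(p) = -p log₂(p) - (1-p) log₂(1-p) is the binary entropy function.

H(0.2738) = 0.8469 bits
C = 1 - 0.8469 = 0.1531 bits per symbol

This means we can reliably transmit up to 0.1531 bits of information per channel use.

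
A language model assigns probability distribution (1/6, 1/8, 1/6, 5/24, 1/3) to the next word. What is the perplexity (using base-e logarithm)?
4.7123

Perplexity is e^H (or exp(H) for natural log).

First, H = -Σ p log p = 1.5502 nats
Perplexity = e^1.5502 = 4.7123

Interpretation: The model's uncertainty is equivalent to choosing uniformly among 4.7 options.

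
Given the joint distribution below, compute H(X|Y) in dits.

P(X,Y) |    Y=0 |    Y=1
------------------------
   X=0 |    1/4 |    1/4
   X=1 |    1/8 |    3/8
0.2863 dits

Using the chain rule: H(X|Y) = H(X,Y) - H(Y)

First, compute H(X,Y) = 0.5737 dits

Marginal P(Y) = (3/8, 5/8)
H(Y) = 0.2873 dits

H(X|Y) = H(X,Y) - H(Y) = 0.5737 - 0.2873 = 0.2863 dits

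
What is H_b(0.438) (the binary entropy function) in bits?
0.9889 bits

The binary entropy function is:
H(p) = -p log(p) - (1-p) log(1-p)

H(0.438) = -0.438 × log_2(0.438) - 0.562 × log_2(0.562)
H(0.438) = 0.9889 bits

Note: Binary entropy is maximized at p=0.5 (H=1 bit) and minimized at p=0 or p=1 (H=0).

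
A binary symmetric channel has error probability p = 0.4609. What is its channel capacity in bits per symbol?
0.0044 bits

For a binary symmetric channel (BSC) with error probability p:
Capacity C = 1 - H(p) bits per symbol

where H(p) = -p log₂(p) - (1-p) log₂(1-p) is the binary entropy function.

H(0.4609) = 0.9956 bits
C = 1 - 0.9956 = 0.0044 bits per symbol

This means we can reliably transmit up to 0.0044 bits of information per channel use.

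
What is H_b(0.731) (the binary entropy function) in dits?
0.2529 dits

The binary entropy function is:
H(p) = -p log(p) - (1-p) log(1-p)

H(0.731) = -0.731 × log_10(0.731) - 0.269 × log_10(0.269)
H(0.731) = 0.2529 dits

Note: Binary entropy is maximized at p=0.5 (H=1 bit) and minimized at p=0 or p=1 (H=0).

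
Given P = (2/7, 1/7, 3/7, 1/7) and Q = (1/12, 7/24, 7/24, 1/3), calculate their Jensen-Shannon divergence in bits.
0.0988 bits

Jensen-Shannon divergence is:
JSD(P||Q) = 0.5 × D_KL(P||M) + 0.5 × D_KL(Q||M)
where M = 0.5 × (P + Q) is the mixture distribution.

M = 0.5 × (2/7, 1/7, 3/7, 1/7) + 0.5 × (1/12, 7/24, 7/24, 1/3) = (0.184524, 0.217262, 0.360119, 5/21)

D_KL(P||M) = 0.0961 bits
D_KL(Q||M) = 0.1015 bits

JSD(P||Q) = 0.5 × 0.0961 + 0.5 × 0.1015 = 0.0988 bits

Unlike KL divergence, JSD is symmetric and bounded: 0 ≤ JSD ≤ log(2).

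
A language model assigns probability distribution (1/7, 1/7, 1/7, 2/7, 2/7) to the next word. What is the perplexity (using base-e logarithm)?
4.7107

Perplexity is e^H (or exp(H) for natural log).

First, H = -Σ p log p = 1.5498 nats
Perplexity = e^1.5498 = 4.7107

Interpretation: The model's uncertainty is equivalent to choosing uniformly among 4.7 options.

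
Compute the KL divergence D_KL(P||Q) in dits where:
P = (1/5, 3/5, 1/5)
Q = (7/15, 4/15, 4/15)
0.1127 dits

KL divergence: D_KL(P||Q) = Σ p(x) log(p(x)/q(x))

Computing term by term:
  x=0: 1/5 × log_10[(1/5)/(7/15)] = 1/5 × -0.3680 = -0.0736
  x=1: 3/5 × log_10[(3/5)/(4/15)] = 3/5 × 0.3522 = 0.2113
  x=2: 1/5 × log_10[(1/5)/(4/15)] = 1/5 × -0.1249 = -0.0250

D_KL(P||Q) = 0.1127 dits

Note: KL divergence is always non-negative and equals 0 iff P = Q.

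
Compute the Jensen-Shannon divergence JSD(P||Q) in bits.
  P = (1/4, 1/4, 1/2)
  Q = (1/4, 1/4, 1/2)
0.0000 bits

Jensen-Shannon divergence is:
JSD(P||Q) = 0.5 × D_KL(P||M) + 0.5 × D_KL(Q||M)
where M = 0.5 × (P + Q) is the mixture distribution.

M = 0.5 × (1/4, 1/4, 1/2) + 0.5 × (1/4, 1/4, 1/2) = (1/4, 1/4, 1/2)

D_KL(P||M) = 0.0000 bits
D_KL(Q||M) = 0.0000 bits

JSD(P||Q) = 0.5 × 0.0000 + 0.5 × 0.0000 = 0.0000 bits

Unlike KL divergence, JSD is symmetric and bounded: 0 ≤ JSD ≤ log(2).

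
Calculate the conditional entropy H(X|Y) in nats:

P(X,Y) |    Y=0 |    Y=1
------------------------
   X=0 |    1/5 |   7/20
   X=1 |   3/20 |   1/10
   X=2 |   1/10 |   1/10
0.9765 nats

Using the chain rule: H(X|Y) = H(X,Y) - H(Y)

First, compute H(X,Y) = 1.6647 nats

Marginal P(Y) = (9/20, 11/20)
H(Y) = 0.6881 nats

H(X|Y) = H(X,Y) - H(Y) = 1.6647 - 0.6881 = 0.9765 nats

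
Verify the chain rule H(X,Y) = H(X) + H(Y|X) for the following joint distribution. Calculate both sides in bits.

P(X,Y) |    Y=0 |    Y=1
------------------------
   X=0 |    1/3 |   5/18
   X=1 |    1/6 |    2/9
H(X,Y) = 1.9547, H(X) = 0.9641, H(Y|X) = 0.9906 (all in bits)

Chain rule: H(X,Y) = H(X) + H(Y|X)

Left side — joint entropy directly:
H(X,Y) = -Σ p(x,y) log p(x,y) = 1.9547 bits

Right side — compute H(Y|X) from the conditional distributions:
P(X) = (11/18, 7/18), so H(X) = 0.9641 bits
H(Y|X) = Σ_x P(X=x) · H(Y|X=x):
  P(Y|X=0) = (6/11, 5/11), H(Y|X=0) = 0.9940, weight P(X=0) = 11/18
  P(Y|X=1) = (3/7, 4/7), H(Y|X=1) = 0.9852, weight P(X=1) = 7/18
H(Y|X) = 0.9906 bits

H(X) + H(Y|X) = 0.9641 + 0.9906 = 1.9547 bits

Both sides equal 1.9547 bits. ✓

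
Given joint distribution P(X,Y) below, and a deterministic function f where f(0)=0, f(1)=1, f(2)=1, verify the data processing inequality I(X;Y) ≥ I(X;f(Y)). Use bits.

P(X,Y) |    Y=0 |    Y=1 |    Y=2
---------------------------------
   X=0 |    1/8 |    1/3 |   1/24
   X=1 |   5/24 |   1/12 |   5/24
I(X;Y) = 0.2185, I(X;f(Y)) = 0.0227, inequality holds: 0.2185 ≥ 0.0227

Data Processing Inequality: For any Markov chain X → Y → Z, we have I(X;Y) ≥ I(X;Z).

Here Z = f(Y) is a deterministic function of Y, forming X → Y → Z.

Original I(X;Y) = 0.2185 bits

After applying f:
P(X,Z) where Z=f(Y):
- P(X,Z=0) = P(X,Y=0)
- P(X,Z=1) = P(X,Y=1) + P(X,Y=2)

I(X;Z) = I(X;f(Y)) = 0.0227 bits

Verification: 0.2185 ≥ 0.0227 ✓

Information cannot be created by processing; the function f can only lose information about X.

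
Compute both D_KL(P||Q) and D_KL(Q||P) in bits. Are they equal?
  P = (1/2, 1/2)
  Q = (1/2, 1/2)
D_KL(P||Q) = 0.0000, D_KL(Q||P) = 0.0000

KL divergence is not symmetric: D_KL(P||Q) ≠ D_KL(Q||P) in general.

D_KL(P||Q) = 0.0000 bits
D_KL(Q||P) = 0.0000 bits

In this case they happen to be equal (to 4 decimal places).

This asymmetry is why KL divergence is not a true distance metric.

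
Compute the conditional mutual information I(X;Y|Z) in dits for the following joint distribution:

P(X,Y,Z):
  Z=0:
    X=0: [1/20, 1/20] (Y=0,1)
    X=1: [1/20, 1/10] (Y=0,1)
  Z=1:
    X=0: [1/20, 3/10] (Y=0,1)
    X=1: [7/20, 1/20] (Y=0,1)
0.0988 dits

Conditional mutual information: I(X;Y|Z) = H(X|Z) + H(Y|Z) - H(X,Y|Z)

H(Z) = 0.2442
H(X,Z) = 0.5423 → H(X|Z) = 0.2981
H(Y,Z) = 0.5423 → H(Y|Z) = 0.2981
H(X,Y,Z) = 0.7417 → H(X,Y|Z) = 0.4975

I(X;Y|Z) = 0.2981 + 0.2981 - 0.4975 = 0.0988 dits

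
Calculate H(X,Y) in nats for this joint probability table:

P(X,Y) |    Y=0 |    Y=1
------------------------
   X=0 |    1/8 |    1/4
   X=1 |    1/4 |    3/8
1.3209 nats

Joint entropy is H(X,Y) = -Σ_{x,y} p(x,y) log p(x,y).

Summing over all non-zero entries:
H(X,Y) = -[1/8·log_e(1/8) + 1/4·log_e(1/4) + 1/4·log_e(1/4) + 3/8·log_e(3/8)]
H(X,Y) = 1.3209 nats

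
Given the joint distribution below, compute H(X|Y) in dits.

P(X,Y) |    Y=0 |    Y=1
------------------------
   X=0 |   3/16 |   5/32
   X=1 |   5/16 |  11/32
0.2785 dits

Using the chain rule: H(X|Y) = H(X,Y) - H(Y)

First, compute H(X,Y) = 0.5796 dits

Marginal P(Y) = (1/2, 1/2)
H(Y) = 0.3010 dits

H(X|Y) = H(X,Y) - H(Y) = 0.5796 - 0.3010 = 0.2785 dits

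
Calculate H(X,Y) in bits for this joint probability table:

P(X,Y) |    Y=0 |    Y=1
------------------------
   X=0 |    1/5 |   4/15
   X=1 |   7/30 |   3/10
1.9839 bits

Joint entropy is H(X,Y) = -Σ_{x,y} p(x,y) log p(x,y).

Summing over all non-zero entries:
H(X,Y) = -[1/5·log_2(1/5) + 4/15·log_2(4/15) + 7/30·log_2(7/30) + 3/10·log_2(3/10)]
H(X,Y) = 1.9839 bits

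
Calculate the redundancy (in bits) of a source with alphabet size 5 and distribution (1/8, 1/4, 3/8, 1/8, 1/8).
0.1663 bits

Redundancy measures how far a source is from maximum entropy:
R = H_max - H(X)

Maximum entropy for 5 symbols: H_max = log_2(5) = 2.3219 bits
Actual entropy: H(X) = 2.1556 bits
Redundancy: R = 2.3219 - 2.1556 = 0.1663 bits

This redundancy represents potential for compression: the source could be compressed by 0.1663 bits per symbol.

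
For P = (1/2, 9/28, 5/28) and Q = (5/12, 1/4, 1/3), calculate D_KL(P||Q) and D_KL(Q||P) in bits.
D_KL(P||Q) = 0.0873, D_KL(Q||P) = 0.0999

KL divergence is not symmetric: D_KL(P||Q) ≠ D_KL(Q||P) in general.

D_KL(P||Q) = 0.0873 bits
D_KL(Q||P) = 0.0999 bits

No, they are not equal!

This asymmetry is why KL divergence is not a true distance metric.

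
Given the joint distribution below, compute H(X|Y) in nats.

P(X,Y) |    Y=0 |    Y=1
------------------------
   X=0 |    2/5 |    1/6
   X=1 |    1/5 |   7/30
0.6536 nats

Using the chain rule: H(X|Y) = H(X,Y) - H(Y)

First, compute H(X,Y) = 1.3266 nats

Marginal P(Y) = (3/5, 2/5)
H(Y) = 0.6730 nats

H(X|Y) = H(X,Y) - H(Y) = 1.3266 - 0.6730 = 0.6536 nats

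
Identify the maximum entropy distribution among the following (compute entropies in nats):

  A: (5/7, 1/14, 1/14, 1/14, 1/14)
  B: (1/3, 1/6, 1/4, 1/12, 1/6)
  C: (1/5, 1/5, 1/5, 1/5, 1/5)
C

For a discrete distribution over n outcomes, entropy is maximized by the uniform distribution.

Computing entropies:
H(A) = 0.9944 nats
H(B) = 1.5171 nats
H(C) = 1.6094 nats

The uniform distribution (where all probabilities equal 1/5) achieves the maximum entropy of log_e(5) = 1.6094 nats.

Distribution C has the highest entropy.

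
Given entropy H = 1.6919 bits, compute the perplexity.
3.2308

Perplexity is 2^H (or exp(H) for natural log).

H = 1.6919 bits
Perplexity = 2^1.6919 = 3.2308

Interpretation: The model's uncertainty is equivalent to choosing uniformly among 3.2 options.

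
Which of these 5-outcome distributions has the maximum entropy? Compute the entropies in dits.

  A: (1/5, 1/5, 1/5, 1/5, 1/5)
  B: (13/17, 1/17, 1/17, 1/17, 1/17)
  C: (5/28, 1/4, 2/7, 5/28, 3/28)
A

For a discrete distribution over n outcomes, entropy is maximized by the uniform distribution.

Computing entropies:
H(A) = 0.6990 dits
H(B) = 0.3786 dits
H(C) = 0.6771 dits

The uniform distribution (where all probabilities equal 1/5) achieves the maximum entropy of log_10(5) = 0.6990 dits.

Distribution A has the highest entropy.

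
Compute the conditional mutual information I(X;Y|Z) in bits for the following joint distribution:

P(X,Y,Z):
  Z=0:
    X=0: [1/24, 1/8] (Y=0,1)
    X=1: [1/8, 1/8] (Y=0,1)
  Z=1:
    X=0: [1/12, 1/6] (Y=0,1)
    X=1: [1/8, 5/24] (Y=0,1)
0.0201 bits

Conditional mutual information: I(X;Y|Z) = H(X|Z) + H(Y|Z) - H(X,Y|Z)

H(Z) = 0.9799
H(X,Z) = 1.9591 → H(X|Z) = 0.9793
H(Y,Z) = 1.9329 → H(Y|Z) = 0.9531
H(X,Y,Z) = 2.8921 → H(X,Y|Z) = 1.9122

I(X;Y|Z) = 0.9793 + 0.9531 - 1.9122 = 0.0201 bits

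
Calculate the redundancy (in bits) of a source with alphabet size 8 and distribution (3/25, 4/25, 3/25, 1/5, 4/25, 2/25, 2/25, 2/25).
0.0809 bits

Redundancy measures how far a source is from maximum entropy:
R = H_max - H(X)

Maximum entropy for 8 symbols: H_max = log_2(8) = 3.0000 bits
Actual entropy: H(X) = 2.9191 bits
Redundancy: R = 3.0000 - 2.9191 = 0.0809 bits

This redundancy represents potential for compression: the source could be compressed by 0.0809 bits per symbol.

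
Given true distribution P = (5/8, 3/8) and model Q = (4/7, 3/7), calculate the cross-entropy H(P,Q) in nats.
0.6675 nats

Cross-entropy: H(P,Q) = -Σ p(x) log q(x)

Alternatively: H(P,Q) = H(P) + D_KL(P||Q)
H(P) = 0.6616 nats
D_KL(P||Q) = 0.0059 nats

H(P,Q) = 0.6616 + 0.0059 = 0.6675 nats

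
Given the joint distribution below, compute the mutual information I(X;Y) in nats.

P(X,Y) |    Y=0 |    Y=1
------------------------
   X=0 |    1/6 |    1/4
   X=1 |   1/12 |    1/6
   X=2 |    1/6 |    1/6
0.0086 nats

Mutual information: I(X;Y) = H(X) + H(Y) - H(X,Y)

Marginals:
P(X) = (5/12, 1/4, 1/3), H(X) = 1.0776 nats
P(Y) = (5/12, 7/12), H(Y) = 0.6792 nats

Joint entropy: H(X,Y) = 1.7482 nats

I(X;Y) = 1.0776 + 0.6792 - 1.7482 = 0.0086 nats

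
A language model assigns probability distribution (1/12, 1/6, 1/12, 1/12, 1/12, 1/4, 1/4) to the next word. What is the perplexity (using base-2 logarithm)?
6.1723

Perplexity is 2^H (or exp(H) for natural log).

First, H = -Σ p log p = 2.6258 bits
Perplexity = 2^2.6258 = 6.1723

Interpretation: The model's uncertainty is equivalent to choosing uniformly among 6.2 options.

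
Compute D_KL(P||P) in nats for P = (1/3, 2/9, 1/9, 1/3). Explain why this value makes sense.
0.0000 nats

KL divergence satisfies the Gibbs inequality: D_KL(P||Q) ≥ 0 for all distributions P, Q.

D_KL(P||Q) = Σ p(x) log(p(x)/q(x))
Each term is p(x) × log_e(p(x)/p(x)) = p(x) × log_e(1) = 0, so the sum is 0.
D_KL(P||Q) = 0.0000 nats

When P = Q, the KL divergence is exactly 0, as there is no 'divergence' between identical distributions.

This non-negativity is a fundamental property: relative entropy cannot be negative because it measures how different Q is from P.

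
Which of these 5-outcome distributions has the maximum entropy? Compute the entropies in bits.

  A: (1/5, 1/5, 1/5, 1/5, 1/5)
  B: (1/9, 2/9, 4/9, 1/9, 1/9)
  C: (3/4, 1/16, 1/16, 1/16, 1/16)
A

For a discrete distribution over n outcomes, entropy is maximized by the uniform distribution.

Computing entropies:
H(A) = 2.3219 bits
H(B) = 2.0588 bits
H(C) = 1.3113 bits

The uniform distribution (where all probabilities equal 1/5) achieves the maximum entropy of log_2(5) = 2.3219 bits.

Distribution A has the highest entropy.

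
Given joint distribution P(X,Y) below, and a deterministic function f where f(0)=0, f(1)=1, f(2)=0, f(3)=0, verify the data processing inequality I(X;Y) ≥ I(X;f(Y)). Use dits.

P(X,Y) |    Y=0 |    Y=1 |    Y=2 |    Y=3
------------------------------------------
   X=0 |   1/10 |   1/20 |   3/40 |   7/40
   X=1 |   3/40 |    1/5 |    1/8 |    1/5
I(X;Y) = 0.0161, I(X;f(Y)) = 0.0129, inequality holds: 0.0161 ≥ 0.0129

Data Processing Inequality: For any Markov chain X → Y → Z, we have I(X;Y) ≥ I(X;Z).

Here Z = f(Y) is a deterministic function of Y, forming X → Y → Z.

Original I(X;Y) = 0.0161 dits

After applying f:
P(X,Z) where Z=f(Y):
- P(X,Z=0) = P(X,Y=0) + P(X,Y=2) + P(X,Y=3)
- P(X,Z=1) = P(X,Y=1)

I(X;Z) = I(X;f(Y)) = 0.0129 dits

Verification: 0.0161 ≥ 0.0129 ✓

Information cannot be created by processing; the function f can only lose information about X.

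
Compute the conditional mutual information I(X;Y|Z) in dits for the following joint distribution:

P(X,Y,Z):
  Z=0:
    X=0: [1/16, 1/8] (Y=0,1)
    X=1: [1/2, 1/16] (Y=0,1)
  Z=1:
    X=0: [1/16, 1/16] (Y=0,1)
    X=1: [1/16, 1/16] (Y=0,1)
0.0461 dits

Conditional mutual information: I(X;Y|Z) = H(X|Z) + H(Y|Z) - H(X,Y|Z)

H(Z) = 0.2442
H(X,Z) = 0.5026 → H(X|Z) = 0.2584
H(Y,Z) = 0.5026 → H(Y|Z) = 0.2584
H(X,Y,Z) = 0.7149 → H(X,Y|Z) = 0.4707

I(X;Y|Z) = 0.2584 + 0.2584 - 0.4707 = 0.0461 dits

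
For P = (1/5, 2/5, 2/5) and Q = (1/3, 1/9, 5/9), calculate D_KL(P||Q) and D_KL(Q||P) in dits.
D_KL(P||Q) = 0.1211, D_KL(Q||P) = 0.0914

KL divergence is not symmetric: D_KL(P||Q) ≠ D_KL(Q||P) in general.

D_KL(P||Q) = 0.1211 dits
D_KL(Q||P) = 0.0914 dits

No, they are not equal!

This asymmetry is why KL divergence is not a true distance metric.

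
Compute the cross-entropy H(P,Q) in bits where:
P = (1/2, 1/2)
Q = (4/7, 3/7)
1.0149 bits

Cross-entropy: H(P,Q) = -Σ p(x) log q(x)

Alternatively: H(P,Q) = H(P) + D_KL(P||Q)
H(P) = 1.0000 bits
D_KL(P||Q) = 0.0149 bits

H(P,Q) = 1.0000 + 0.0149 = 1.0149 bits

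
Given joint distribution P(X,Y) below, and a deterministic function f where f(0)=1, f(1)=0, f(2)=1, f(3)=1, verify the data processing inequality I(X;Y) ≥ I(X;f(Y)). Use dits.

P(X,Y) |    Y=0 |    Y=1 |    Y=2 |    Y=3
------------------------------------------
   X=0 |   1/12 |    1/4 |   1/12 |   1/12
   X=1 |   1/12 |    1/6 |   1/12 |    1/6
I(X;Y) = 0.0098, I(X;f(Y)) = 0.0062, inequality holds: 0.0098 ≥ 0.0062

Data Processing Inequality: For any Markov chain X → Y → Z, we have I(X;Y) ≥ I(X;Z).

Here Z = f(Y) is a deterministic function of Y, forming X → Y → Z.

Original I(X;Y) = 0.0098 dits

After applying f:
P(X,Z) where Z=f(Y):
- P(X,Z=0) = P(X,Y=1)
- P(X,Z=1) = P(X,Y=0) + P(X,Y=2) + P(X,Y=3)

I(X;Z) = I(X;f(Y)) = 0.0062 dits

Verification: 0.0098 ≥ 0.0062 ✓

Information cannot be created by processing; the function f can only lose information about X.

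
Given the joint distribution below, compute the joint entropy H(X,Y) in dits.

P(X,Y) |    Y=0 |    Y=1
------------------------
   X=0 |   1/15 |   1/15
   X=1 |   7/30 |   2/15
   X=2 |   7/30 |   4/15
0.7215 dits

Joint entropy is H(X,Y) = -Σ_{x,y} p(x,y) log p(x,y).

Summing over all non-zero entries:
H(X,Y) = -[1/15·log_10(1/15) + 1/15·log_10(1/15) + 7/30·log_10(7/30) + 2/15·log_10(2/15) + 7/30·log_10(7/30) + 4/15·log_10(4/15)]
H(X,Y) = 0.7215 dits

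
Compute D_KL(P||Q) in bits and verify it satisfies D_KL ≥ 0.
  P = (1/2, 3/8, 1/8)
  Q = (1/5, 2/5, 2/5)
0.4163 bits

KL divergence satisfies the Gibbs inequality: D_KL(P||Q) ≥ 0 for all distributions P, Q.

D_KL(P||Q) = Σ p(x) log(p(x)/q(x))
Term by term:
  x=0: 1/2 × log_2[(1/2)/(1/5)] = 0.6610
  x=1: 3/8 × log_2[(3/8)/(2/5)] = -0.0349
  x=2: 1/8 × log_2[(1/8)/(2/5)] = -0.2098
D_KL(P||Q) = 0.4163 bits

D_KL(P||Q) = 0.4163 ≥ 0 ✓

This non-negativity is a fundamental property: relative entropy cannot be negative because it measures how different Q is from P.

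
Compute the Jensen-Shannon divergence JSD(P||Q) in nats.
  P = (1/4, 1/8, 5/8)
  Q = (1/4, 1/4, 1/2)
0.0141 nats

Jensen-Shannon divergence is:
JSD(P||Q) = 0.5 × D_KL(P||M) + 0.5 × D_KL(Q||M)
where M = 0.5 × (P + Q) is the mixture distribution.

M = 0.5 × (1/4, 1/8, 5/8) + 0.5 × (1/4, 1/4, 1/2) = (1/4, 3/16, 9/16)

D_KL(P||M) = 0.0152 nats
D_KL(Q||M) = 0.0130 nats

JSD(P||Q) = 0.5 × 0.0152 + 0.5 × 0.0130 = 0.0141 nats

Unlike KL divergence, JSD is symmetric and bounded: 0 ≤ JSD ≤ log(2).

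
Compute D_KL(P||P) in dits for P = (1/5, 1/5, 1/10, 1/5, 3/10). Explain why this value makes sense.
0.0000 dits

KL divergence satisfies the Gibbs inequality: D_KL(P||Q) ≥ 0 for all distributions P, Q.

D_KL(P||Q) = Σ p(x) log(p(x)/q(x))
Each term is p(x) × log_10(p(x)/p(x)) = p(x) × log_10(1) = 0, so the sum is 0.
D_KL(P||Q) = 0.0000 dits

When P = Q, the KL divergence is exactly 0, as there is no 'divergence' between identical distributions.

This non-negativity is a fundamental property: relative entropy cannot be negative because it measures how different Q is from P.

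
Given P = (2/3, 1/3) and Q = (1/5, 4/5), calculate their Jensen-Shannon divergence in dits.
0.0503 dits

Jensen-Shannon divergence is:
JSD(P||Q) = 0.5 × D_KL(P||M) + 0.5 × D_KL(Q||M)
where M = 0.5 × (P + Q) is the mixture distribution.

M = 0.5 × (2/3, 1/3) + 0.5 × (1/5, 4/5) = (13/30, 17/30)

D_KL(P||M) = 0.0479 dits
D_KL(Q||M) = 0.0527 dits

JSD(P||Q) = 0.5 × 0.0479 + 0.5 × 0.0527 = 0.0503 dits

Unlike KL divergence, JSD is symmetric and bounded: 0 ≤ JSD ≤ log(2).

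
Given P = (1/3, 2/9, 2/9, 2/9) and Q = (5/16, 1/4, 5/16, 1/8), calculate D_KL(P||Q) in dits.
0.0206 dits

KL divergence: D_KL(P||Q) = Σ p(x) log(p(x)/q(x))

Computing term by term:
  x=0: 1/3 × log_10[(1/3)/(5/16)] = 1/3 × 0.0280 = 0.0093
  x=1: 2/9 × log_10[(2/9)/(1/4)] = 2/9 × -0.0512 = -0.0114
  x=2: 2/9 × log_10[(2/9)/(5/16)] = 2/9 × -0.1481 = -0.0329
  x=3: 2/9 × log_10[(2/9)/(1/8)] = 2/9 × 0.2499 = 0.0555

D_KL(P||Q) = 0.0206 dits

Note: KL divergence is always non-negative and equals 0 iff P = Q.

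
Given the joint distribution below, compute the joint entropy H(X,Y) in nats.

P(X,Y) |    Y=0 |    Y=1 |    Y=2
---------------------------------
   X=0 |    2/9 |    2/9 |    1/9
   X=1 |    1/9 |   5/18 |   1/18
1.6731 nats

Joint entropy is H(X,Y) = -Σ_{x,y} p(x,y) log p(x,y).

Summing over all non-zero entries:
H(X,Y) = -[2/9·log_e(2/9) + 2/9·log_e(2/9) + 1/9·log_e(1/9) + 1/9·log_e(1/9) + 5/18·log_e(5/18) + 1/18·log_e(1/18)]
H(X,Y) = 1.6731 nats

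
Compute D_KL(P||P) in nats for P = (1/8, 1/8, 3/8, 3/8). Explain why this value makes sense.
0.0000 nats

KL divergence satisfies the Gibbs inequality: D_KL(P||Q) ≥ 0 for all distributions P, Q.

D_KL(P||Q) = Σ p(x) log(p(x)/q(x))
Each term is p(x) × log_e(p(x)/p(x)) = p(x) × log_e(1) = 0, so the sum is 0.
D_KL(P||Q) = 0.0000 nats

When P = Q, the KL divergence is exactly 0, as there is no 'divergence' between identical distributions.

This non-negativity is a fundamental property: relative entropy cannot be negative because it measures how different Q is from P.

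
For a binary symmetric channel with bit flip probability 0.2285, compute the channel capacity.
0.2246 bits

For a binary symmetric channel (BSC) with error probability p:
Capacity C = 1 - H(p) bits per symbol

where H(p) = -p log₂(p) - (1-p) log₂(1-p) is the binary entropy function.

H(0.2285) = 0.7754 bits
C = 1 - 0.7754 = 0.2246 bits per symbol

This means we can reliably transmit up to 0.2246 bits of information per channel use.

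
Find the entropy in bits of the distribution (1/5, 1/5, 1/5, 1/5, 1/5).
2.3219 bits

Shannon entropy is H(X) = -Σ p(x) log p(x).

For P = (1/5, 1/5, 1/5, 1/5, 1/5):
H = -1/5 × log_2(1/5) -1/5 × log_2(1/5) -1/5 × log_2(1/5) -1/5 × log_2(1/5) -1/5 × log_2(1/5)
H = 2.3219 bits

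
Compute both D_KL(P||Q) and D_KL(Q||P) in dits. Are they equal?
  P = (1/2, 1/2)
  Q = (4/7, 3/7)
D_KL(P||Q) = 0.0045, D_KL(Q||P) = 0.0044

KL divergence is not symmetric: D_KL(P||Q) ≠ D_KL(Q||P) in general.

D_KL(P||Q) = 0.0045 dits
D_KL(Q||P) = 0.0044 dits

No, they are not equal!

This asymmetry is why KL divergence is not a true distance metric.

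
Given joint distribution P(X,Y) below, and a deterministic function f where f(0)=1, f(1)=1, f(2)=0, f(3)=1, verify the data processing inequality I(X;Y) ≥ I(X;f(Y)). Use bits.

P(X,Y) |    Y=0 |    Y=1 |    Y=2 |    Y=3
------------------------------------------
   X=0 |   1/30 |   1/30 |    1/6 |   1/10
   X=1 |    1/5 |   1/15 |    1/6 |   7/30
I(X;Y) = 0.0613, I(X;f(Y)) = 0.0441, inequality holds: 0.0613 ≥ 0.0441

Data Processing Inequality: For any Markov chain X → Y → Z, we have I(X;Y) ≥ I(X;Z).

Here Z = f(Y) is a deterministic function of Y, forming X → Y → Z.

Original I(X;Y) = 0.0613 bits

After applying f:
P(X,Z) where Z=f(Y):
- P(X,Z=0) = P(X,Y=2)
- P(X,Z=1) = P(X,Y=0) + P(X,Y=1) + P(X,Y=3)

I(X;Z) = I(X;f(Y)) = 0.0441 bits

Verification: 0.0613 ≥ 0.0441 ✓

Information cannot be created by processing; the function f can only lose information about X.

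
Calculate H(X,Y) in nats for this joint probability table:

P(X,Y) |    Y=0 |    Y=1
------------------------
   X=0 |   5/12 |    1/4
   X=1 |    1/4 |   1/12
1.2650 nats

Joint entropy is H(X,Y) = -Σ_{x,y} p(x,y) log p(x,y).

Summing over all non-zero entries:
H(X,Y) = -[5/12·log_e(5/12) + 1/4·log_e(1/4) + 1/4·log_e(1/4) + 1/12·log_e(1/12)]
H(X,Y) = 1.2650 nats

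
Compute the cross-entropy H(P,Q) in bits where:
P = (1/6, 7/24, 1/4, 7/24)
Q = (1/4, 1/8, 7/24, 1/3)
2.1150 bits

Cross-entropy: H(P,Q) = -Σ p(x) log q(x)

Alternatively: H(P,Q) = H(P) + D_KL(P||Q)
H(P) = 1.9678 bits
D_KL(P||Q) = 0.1473 bits

H(P,Q) = 1.9678 + 0.1473 = 2.1150 bits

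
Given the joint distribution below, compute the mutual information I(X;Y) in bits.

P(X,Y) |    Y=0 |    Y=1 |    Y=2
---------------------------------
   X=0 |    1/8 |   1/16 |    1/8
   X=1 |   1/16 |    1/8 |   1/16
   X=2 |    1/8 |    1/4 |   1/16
0.0924 bits

Mutual information: I(X;Y) = H(X) + H(Y) - H(X,Y)

Marginals:
P(X) = (5/16, 1/4, 7/16), H(X) = 1.5462 bits
P(Y) = (5/16, 7/16, 1/4), H(Y) = 1.5462 bits

Joint entropy: H(X,Y) = 3.0000 bits

I(X;Y) = 1.5462 + 1.5462 - 3.0000 = 0.0924 bits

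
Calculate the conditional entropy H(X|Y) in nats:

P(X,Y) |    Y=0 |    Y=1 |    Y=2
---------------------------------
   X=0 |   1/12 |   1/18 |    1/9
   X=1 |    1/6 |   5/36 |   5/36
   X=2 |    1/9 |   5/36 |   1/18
1.0414 nats

Using the chain rule: H(X|Y) = H(X,Y) - H(Y)

First, compute H(X,Y) = 2.1377 nats

Marginal P(Y) = (13/36, 1/3, 11/36)
H(Y) = 1.0963 nats

H(X|Y) = H(X,Y) - H(Y) = 2.1377 - 1.0963 = 1.0414 nats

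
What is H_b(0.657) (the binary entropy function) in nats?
0.6430 nats

The binary entropy function is:
H(p) = -p log(p) - (1-p) log(1-p)

H(0.657) = -0.657 × log_e(0.657) - 0.343 × log_e(0.343)
H(0.657) = 0.6430 nats

Note: Binary entropy is maximized at p=0.5 (H=1 bit) and minimized at p=0 or p=1 (H=0).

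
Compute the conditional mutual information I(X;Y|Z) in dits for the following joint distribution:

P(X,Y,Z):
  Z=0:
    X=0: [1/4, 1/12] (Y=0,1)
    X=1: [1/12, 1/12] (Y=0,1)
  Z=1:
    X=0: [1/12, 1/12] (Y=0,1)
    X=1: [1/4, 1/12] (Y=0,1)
0.0133 dits

Conditional mutual information: I(X;Y|Z) = H(X|Z) + H(Y|Z) - H(X,Y|Z)

H(Z) = 0.3010
H(X,Z) = 0.5775 → H(X|Z) = 0.2764
H(Y,Z) = 0.5775 → H(Y|Z) = 0.2764
H(X,Y,Z) = 0.8406 → H(X,Y|Z) = 0.5396

I(X;Y|Z) = 0.2764 + 0.2764 - 0.5396 = 0.0133 dits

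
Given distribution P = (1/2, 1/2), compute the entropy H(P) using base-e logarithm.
0.6931 nats

Shannon entropy is H(X) = -Σ p(x) log p(x).

For P = (1/2, 1/2):
H = -1/2 × log_e(1/2) -1/2 × log_e(1/2)
H = 0.6931 nats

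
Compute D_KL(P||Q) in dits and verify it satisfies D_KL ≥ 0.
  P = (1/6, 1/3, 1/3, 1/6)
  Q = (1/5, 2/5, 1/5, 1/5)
0.0212 dits

KL divergence satisfies the Gibbs inequality: D_KL(P||Q) ≥ 0 for all distributions P, Q.

D_KL(P||Q) = Σ p(x) log(p(x)/q(x))
Term by term:
  x=0: 1/6 × log_10[(1/6)/(1/5)] = -0.0132
  x=1: 1/3 × log_10[(1/3)/(2/5)] = -0.0264
  x=2: 1/3 × log_10[(1/3)/(1/5)] = 0.0739
  x=3: 1/6 × log_10[(1/6)/(1/5)] = -0.0132
D_KL(P||Q) = 0.0212 dits

D_KL(P||Q) = 0.0212 ≥ 0 ✓

This non-negativity is a fundamental property: relative entropy cannot be negative because it measures how different Q is from P.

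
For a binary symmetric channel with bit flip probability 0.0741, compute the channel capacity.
0.6190 bits

For a binary symmetric channel (BSC) with error probability p:
Capacity C = 1 - H(p) bits per symbol

where H(p) = -p log₂(p) - (1-p) log₂(1-p) is the binary entropy function.

H(0.0741) = 0.3810 bits
C = 1 - 0.3810 = 0.6190 bits per symbol

This means we can reliably transmit up to 0.6190 bits of information per channel use.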